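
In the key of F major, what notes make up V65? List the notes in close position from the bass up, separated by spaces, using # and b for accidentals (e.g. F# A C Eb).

The numeral's case and figure indicate a dominant seventh chord. In F major its root, scale degree 5, is C.
Stacking thirds from C gives C-E-G-Bb.
The figured bass 65 indicates first inversion, placing the third (E) in the bass: E-G-Bb-C.

E G Bb C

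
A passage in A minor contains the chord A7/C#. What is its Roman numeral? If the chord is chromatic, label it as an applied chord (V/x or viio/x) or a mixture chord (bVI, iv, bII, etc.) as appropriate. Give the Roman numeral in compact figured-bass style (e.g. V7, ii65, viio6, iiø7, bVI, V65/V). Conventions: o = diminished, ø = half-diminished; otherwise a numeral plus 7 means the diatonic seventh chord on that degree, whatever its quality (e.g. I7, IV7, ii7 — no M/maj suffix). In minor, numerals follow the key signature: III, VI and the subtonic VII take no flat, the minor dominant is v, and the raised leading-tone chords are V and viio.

The pitches A-C#-E-G form a dominant seventh chord rooted on A.
A is not a diatonic chord root with this quality in A minor, but it lies a perfect fifth above D (iv), so the chord functions as an applied dominant of iv.
With C# in the bass the chord is in first inversion, so the figured bass is 65.

V65/iv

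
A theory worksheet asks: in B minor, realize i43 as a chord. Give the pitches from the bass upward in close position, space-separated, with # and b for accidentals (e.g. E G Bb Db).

The numeral's case and figure indicate a minor seventh chord. In B minor its root, the first degree, is B.
That chord is spelled B-D-F#-A.
With the 43 figure the chord is in second inversion; from the bass F# upward in close position it reads F#-A-B-D.

F# A B D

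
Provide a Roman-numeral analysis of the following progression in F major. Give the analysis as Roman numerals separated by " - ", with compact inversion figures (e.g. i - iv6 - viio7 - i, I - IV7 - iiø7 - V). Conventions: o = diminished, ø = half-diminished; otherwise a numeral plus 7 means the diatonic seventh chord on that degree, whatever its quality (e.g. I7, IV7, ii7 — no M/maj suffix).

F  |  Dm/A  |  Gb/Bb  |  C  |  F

F: root F is the tonic; major triad there is I.
Dm/A has root D, degree 6 in F major, so vi64.
Gb/Bb: major triad on Gb — chromatic; Gb is the lowered second degree, so this is the Neapolitan sixth, bII6 (third, Bb, in the bass — hence the 6).
C has root C, degree 5 in F major, so V.
F has root F, degree 1 in F major, so I.

I - vi64 - bII6 - V - I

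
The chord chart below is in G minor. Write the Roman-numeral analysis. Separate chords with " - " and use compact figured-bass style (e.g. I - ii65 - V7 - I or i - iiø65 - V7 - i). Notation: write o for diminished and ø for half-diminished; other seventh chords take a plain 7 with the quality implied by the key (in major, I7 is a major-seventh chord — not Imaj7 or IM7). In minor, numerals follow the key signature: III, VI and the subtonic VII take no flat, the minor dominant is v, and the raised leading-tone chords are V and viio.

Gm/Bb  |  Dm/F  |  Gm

Gm/Bb has root G, degree 1 in G minor, so i6.
Dm/F: minor triad on D = scale degree 5 → v6.
Gm: minor triad on G = scale degree 1 → i.

i6 - v6 - i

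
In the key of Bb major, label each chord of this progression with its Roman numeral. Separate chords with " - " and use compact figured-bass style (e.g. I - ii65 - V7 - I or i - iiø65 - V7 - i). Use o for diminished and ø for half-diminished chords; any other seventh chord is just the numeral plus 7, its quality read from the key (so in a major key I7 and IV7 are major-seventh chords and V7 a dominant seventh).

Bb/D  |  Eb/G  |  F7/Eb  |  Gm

Bb/D has root Bb, degree 1 in Bb major, so I6.
Eb/G: root Eb is the subdominant; major triad there is IV6.
F7/Eb: root F is the dominant; dominant seventh chord there is V42.
Gm has root G, degree 6 in Bb major, so vi.

I6 - IV6 - V42 - vi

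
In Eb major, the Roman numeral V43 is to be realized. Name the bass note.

V in Eb major has root Bb; the chord is Bb-D-F-Ab.
The figure 43 means second inversion — the fifth is in the bass.

F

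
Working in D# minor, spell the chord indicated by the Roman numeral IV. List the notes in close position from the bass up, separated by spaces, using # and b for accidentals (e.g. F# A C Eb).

IV is the major subdominant, borrowed from the parallel major. In D# minor that root is G#.
So the chord is G#-B#-D#.

G# B# D#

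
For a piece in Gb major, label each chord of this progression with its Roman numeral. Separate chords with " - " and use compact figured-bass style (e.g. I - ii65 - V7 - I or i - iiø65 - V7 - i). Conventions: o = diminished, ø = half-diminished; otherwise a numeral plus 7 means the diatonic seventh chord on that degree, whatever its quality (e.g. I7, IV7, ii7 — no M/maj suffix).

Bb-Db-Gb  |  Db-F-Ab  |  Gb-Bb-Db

I6 - V - I

Bb-Db-Gb: major triad on Gb = scale degree 1 → I6.
Db-F-Ab: root Db is the dominant; major triad there is V.
Gb-Bb-Db: major triad on Gb = scale degree 1 → I.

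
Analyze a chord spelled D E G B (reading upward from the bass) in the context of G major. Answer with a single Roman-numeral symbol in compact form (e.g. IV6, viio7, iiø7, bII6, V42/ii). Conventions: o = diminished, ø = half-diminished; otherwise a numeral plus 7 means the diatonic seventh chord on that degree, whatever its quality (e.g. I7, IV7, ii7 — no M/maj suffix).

Stacked in thirds the chord is E-G-B-D: a minor seventh chord on E.
In G major, E is the submediant; the diatonic minor seventh chord there is vi7.
With D in the bass the chord is in third inversion, so the figured bass is 42.

vi42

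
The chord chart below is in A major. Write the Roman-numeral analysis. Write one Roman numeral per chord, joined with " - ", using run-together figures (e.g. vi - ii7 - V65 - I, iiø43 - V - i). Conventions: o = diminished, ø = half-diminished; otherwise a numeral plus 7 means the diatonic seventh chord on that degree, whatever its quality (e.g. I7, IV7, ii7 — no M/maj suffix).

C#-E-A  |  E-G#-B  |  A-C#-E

C#-E-A: root A is the tonic; major triad there is I6.
E-G#-B has root E, degree 5 in A major, so V.
A-C#-E has root A, degree 1 in A major, so I.

I6 - V - I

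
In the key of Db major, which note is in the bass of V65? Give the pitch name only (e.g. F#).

V in Db major has root Ab; the chord is Ab-C-Eb-Gb.
The figure 65 means first inversion — the third is in the bass.

C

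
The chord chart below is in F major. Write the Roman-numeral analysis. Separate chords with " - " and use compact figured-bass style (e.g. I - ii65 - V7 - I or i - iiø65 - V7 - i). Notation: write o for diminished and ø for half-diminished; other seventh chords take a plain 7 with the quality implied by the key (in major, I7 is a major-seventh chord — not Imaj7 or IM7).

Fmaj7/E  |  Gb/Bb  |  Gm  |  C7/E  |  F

Fmaj7/E: root F is the tonic; major seventh chord there is I42.
Gb/Bb: major triad on Gb — chromatic; Gb is the lowered second degree, so this is the Neapolitan sixth, bII6 (third, Bb, in the bass — hence the 6).
Gm has root G, degree 2 in F major, so ii.
C7/E: root C is the dominant; dominant seventh chord there is V65.
F: major triad on F = scale degree 1 → I.

I42 - bII6 - ii - V65 - I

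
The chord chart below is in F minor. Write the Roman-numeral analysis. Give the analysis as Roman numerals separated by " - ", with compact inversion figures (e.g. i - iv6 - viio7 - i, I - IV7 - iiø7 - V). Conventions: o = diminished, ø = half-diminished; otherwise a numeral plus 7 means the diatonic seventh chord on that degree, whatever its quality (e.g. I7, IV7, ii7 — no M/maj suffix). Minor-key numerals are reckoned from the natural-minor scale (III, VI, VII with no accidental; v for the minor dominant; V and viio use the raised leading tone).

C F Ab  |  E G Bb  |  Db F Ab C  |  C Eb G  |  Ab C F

C-F-Ab has root F, degree 1 in F minor, so i64.
E-G-Bb has root E, degree 7 in F minor, so viio.
Db-F-Ab-C: root Db is the submediant; major seventh chord there is VI7.
C-Eb-G: minor triad on C = scale degree 5 → v.
Ab-C-F: minor triad on F = scale degree 1 → i6.

i64 - viio - VI7 - v - i6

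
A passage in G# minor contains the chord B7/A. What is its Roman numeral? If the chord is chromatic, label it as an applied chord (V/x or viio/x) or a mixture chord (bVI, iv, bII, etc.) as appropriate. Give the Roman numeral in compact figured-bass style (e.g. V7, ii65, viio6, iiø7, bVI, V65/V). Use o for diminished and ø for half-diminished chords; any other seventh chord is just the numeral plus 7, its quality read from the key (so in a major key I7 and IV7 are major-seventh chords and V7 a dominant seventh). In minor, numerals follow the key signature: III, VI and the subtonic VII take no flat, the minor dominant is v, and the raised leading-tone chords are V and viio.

Stacked in thirds the chord is B-D#-F#-A: a dominant seventh chord on B.
B is not a diatonic chord root with this quality in G# minor, but it lies a perfect fifth above E (VI), so the chord functions as an applied dominant of VI.
With A in the bass the chord is in third inversion, so the figured bass is 42.

V42/VI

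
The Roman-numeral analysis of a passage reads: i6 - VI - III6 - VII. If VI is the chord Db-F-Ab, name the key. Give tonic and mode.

VI is given as Db-F-Ab — a major triad with root Db.
If Db is scale degree 6 and the mode makes that degree carry a major triad, the tonic is F and the mode is minor.

F minor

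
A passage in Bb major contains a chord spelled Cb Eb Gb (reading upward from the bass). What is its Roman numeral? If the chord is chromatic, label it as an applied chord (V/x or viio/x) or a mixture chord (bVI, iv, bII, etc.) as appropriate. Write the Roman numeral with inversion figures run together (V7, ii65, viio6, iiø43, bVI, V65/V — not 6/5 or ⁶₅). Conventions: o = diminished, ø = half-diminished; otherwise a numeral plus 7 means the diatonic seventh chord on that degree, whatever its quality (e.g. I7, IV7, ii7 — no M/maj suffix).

bII

The pitches Cb-Eb-Gb form a major triad rooted on Cb.
Cb is the lowered second degree of Bb major (diatonic 2 would be C). This is the Neapolitan chord — a major triad on the lowered second degree.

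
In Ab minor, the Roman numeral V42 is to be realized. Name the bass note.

Db

V in Ab minor has root Eb; the chord is Eb-G-Bb-Db.
The figure 42 means third inversion — the seventh is in the bass.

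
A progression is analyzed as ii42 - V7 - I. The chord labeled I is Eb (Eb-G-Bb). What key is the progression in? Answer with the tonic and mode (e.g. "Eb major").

Eb major

The anchor chord is a major triad on Eb, labeled I.
If Eb is scale degree 1 and the mode makes that degree carry a major triad, the tonic is Eb and the mode is major.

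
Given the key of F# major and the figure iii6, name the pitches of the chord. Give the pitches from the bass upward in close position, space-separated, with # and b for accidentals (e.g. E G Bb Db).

C# E# A#

In F# major, the mediant is A#, and the diatonic chord built there is a minor triad.
Stacking thirds from A# gives A#-C#-E#.
With the 6 figure the chord is in first inversion; from the bass C# upward in close position it reads C#-E#-A#.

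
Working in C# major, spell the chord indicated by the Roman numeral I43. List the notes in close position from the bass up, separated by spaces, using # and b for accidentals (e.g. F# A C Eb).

In C# major, scale degree 1 is C#, and the diatonic chord built there is a major seventh chord.
That chord is spelled C#-E#-G#-B#.
With the 43 figure the chord is in second inversion; from the bass G# upward in close position it reads G#-B#-C#-E#.

G# B# C# E#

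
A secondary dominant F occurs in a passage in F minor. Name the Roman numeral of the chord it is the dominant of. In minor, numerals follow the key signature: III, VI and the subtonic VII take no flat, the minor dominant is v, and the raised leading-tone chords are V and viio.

iv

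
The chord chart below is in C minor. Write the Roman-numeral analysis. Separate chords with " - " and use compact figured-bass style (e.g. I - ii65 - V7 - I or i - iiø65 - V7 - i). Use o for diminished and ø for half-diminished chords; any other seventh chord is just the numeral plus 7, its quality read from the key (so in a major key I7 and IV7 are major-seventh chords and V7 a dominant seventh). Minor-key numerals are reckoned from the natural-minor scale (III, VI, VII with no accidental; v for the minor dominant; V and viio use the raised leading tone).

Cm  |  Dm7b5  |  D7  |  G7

Cm has root C, degree 1 in C minor, so i.
Dm7b5: half-diminished seventh chord on D = scale degree 2 → iiø7.
D7 is the secondary dominant of V (dominant seventh chord on D): V7/V.
G7 has root G, degree 5 in C minor, so V7.

i - iiø7 - V7/V - V7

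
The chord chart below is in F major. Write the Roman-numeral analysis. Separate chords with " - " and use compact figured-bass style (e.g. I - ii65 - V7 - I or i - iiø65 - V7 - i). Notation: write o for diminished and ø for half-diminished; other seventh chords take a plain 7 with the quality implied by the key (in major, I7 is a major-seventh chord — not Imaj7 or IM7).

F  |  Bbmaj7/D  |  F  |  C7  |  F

I - IV65 - I - V7 - I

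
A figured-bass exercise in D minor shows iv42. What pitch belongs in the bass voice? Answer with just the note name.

F

iv in D minor has root G; the chord is G-Bb-D-F.
The figure 42 means third inversion — the seventh is in the bass.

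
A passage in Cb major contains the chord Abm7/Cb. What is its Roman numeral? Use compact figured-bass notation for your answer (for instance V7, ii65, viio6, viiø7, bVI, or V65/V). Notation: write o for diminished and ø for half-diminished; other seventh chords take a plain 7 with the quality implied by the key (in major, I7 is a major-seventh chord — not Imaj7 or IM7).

vi65

Stacked in thirds the chord is Ab-Cb-Eb-Gb: a minor seventh chord on Ab.
Ab is scale degree 6 in Cb major, and a minor seventh chord on that degree is written vi7.
With Cb in the bass the chord is in first inversion, so the figured bass is 65.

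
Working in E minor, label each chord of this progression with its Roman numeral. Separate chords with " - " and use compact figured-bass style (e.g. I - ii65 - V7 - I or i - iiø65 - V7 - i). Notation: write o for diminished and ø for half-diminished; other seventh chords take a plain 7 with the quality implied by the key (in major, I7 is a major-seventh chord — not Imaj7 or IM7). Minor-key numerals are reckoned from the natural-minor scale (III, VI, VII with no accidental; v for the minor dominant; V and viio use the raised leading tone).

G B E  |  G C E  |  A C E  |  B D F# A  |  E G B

i6 - VI64 - iv - v7 - i

G-B-E: minor triad on E = scale degree 1 → i6.
G-C-E: major triad on C = scale degree 6 → VI64.
A-C-E: minor triad on A = scale degree 4 → iv.
B-D-F#-A: minor seventh chord on B = scale degree 5 → v7.
E-G-B: root E is the tonic; minor triad there is i.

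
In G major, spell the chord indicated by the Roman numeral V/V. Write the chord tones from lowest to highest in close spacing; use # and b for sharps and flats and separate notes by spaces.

A C# E

The slash means an applied dominant: we want the dominant of V. In G major, V is D major, and its dominant is built on A.
Building a major triad on A gives A-C#-E.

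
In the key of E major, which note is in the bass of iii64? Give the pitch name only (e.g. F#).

iii in E major has root G#; the chord is G#-B-D#.
The figure 64 means second inversion — the fifth is in the bass.

D#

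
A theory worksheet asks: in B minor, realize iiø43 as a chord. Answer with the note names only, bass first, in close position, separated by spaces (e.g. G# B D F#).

G B C# E

In B minor, scale degree 2 is C#, and the diatonic chord built there is a half-diminished seventh chord.
That chord is spelled C#-E-G-B.
With the 43 figure the chord is in second inversion; from the bass G upward in close position it reads G-B-C#-E.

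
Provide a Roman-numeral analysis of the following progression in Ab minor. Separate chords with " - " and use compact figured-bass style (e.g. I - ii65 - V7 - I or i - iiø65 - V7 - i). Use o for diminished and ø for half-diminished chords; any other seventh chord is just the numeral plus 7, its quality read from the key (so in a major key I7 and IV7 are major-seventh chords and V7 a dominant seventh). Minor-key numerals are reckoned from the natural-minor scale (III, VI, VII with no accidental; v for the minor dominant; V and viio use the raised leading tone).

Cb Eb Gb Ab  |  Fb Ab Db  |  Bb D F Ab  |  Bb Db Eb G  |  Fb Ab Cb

i65 - iv6 - V7/V - V43 - VI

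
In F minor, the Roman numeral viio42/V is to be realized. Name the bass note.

Ab

The applied chord viio42/V is rooted on B: B-D-F-Ab.
The figure 42 means third inversion — the seventh is in the bass.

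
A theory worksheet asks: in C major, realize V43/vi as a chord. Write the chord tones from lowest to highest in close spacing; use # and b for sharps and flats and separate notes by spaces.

B D E G#

The slash means an applied dominant: we want the dominant of vi. In C major, vi is A minor, and its dominant is built on E.
Building a dominant seventh chord on E gives E-G#-B-D.
With the 43 figure the chord is in second inversion; from the bass B upward in close position it reads B-D-E-G#.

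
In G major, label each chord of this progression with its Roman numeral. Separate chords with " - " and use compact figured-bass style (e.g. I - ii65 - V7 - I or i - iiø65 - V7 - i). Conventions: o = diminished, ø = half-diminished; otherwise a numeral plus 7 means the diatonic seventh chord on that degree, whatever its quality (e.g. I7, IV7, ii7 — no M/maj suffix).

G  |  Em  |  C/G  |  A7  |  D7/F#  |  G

I - vi - IV64 - V7/V - V65 - I

G: major triad on G = scale degree 1 → I.
Em: root E is the submediant; minor triad there is vi.
C/G: major triad on C = scale degree 4 → IV64.
A7 is the secondary dominant of V (dominant seventh chord on A): V7/V.
D7/F#: dominant seventh chord on D = scale degree 5 → V65.
G: major triad on G = scale degree 1 → I.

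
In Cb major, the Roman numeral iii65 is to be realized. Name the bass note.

Gb

iii in Cb major has root Eb; the chord is Eb-Gb-Bb-Db.
The figure 65 means first inversion — the third is in the bass.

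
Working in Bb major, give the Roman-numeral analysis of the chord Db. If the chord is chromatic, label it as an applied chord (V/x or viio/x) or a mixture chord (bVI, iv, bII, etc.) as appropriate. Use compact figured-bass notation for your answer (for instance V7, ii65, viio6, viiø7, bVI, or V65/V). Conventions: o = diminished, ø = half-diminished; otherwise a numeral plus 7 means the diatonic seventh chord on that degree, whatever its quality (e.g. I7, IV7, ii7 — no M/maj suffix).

Stacked in thirds the chord is Db-F-Ab: a major triad on Db.
Db is the lowered third degree of Bb major (diatonic 3 would be D). This is a major triad on the lowered third degree, borrowed from the parallel minor.

bIII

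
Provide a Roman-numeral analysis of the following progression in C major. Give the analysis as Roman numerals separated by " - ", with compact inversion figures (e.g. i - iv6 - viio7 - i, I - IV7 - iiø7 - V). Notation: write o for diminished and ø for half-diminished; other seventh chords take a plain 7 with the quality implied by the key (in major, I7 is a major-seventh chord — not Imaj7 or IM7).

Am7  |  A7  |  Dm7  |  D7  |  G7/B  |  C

vi7 - V7/ii - ii7 - V7/V - V65 - I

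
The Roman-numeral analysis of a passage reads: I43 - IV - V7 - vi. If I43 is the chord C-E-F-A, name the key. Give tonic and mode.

F major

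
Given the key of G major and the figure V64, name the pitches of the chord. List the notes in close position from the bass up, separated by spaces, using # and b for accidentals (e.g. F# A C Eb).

The numeral's case and figure indicate a major triad. In G major its root, scale degree 5, is D.
Stacking thirds from D gives D-F#-A.
The figured bass 64 indicates second inversion, placing the fifth (A) in the bass: A-D-F#.

A D F#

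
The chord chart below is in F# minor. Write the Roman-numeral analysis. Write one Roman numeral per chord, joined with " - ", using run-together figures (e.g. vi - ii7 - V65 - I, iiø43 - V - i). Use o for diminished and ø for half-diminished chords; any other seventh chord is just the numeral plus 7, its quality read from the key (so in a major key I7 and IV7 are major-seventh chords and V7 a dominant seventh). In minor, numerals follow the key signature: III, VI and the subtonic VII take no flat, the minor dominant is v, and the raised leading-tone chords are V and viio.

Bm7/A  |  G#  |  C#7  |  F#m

iv42 - V/V - V7 - i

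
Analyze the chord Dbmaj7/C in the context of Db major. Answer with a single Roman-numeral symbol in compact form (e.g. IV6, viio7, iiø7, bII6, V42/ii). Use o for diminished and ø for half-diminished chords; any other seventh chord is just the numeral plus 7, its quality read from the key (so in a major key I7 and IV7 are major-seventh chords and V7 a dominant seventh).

I42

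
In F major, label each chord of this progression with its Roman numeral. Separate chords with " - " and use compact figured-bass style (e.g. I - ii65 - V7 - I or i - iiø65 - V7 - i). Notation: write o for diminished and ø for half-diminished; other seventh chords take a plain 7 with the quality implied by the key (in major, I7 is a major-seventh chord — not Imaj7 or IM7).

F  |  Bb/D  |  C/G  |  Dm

F has root F, degree 1 in F major, so I.
Bb/D: root Bb is the subdominant; major triad there is IV6.
C/G: major triad on C = scale degree 5 → V64.
Dm: root D is the submediant; minor triad there is vi.

I - IV6 - V64 - vi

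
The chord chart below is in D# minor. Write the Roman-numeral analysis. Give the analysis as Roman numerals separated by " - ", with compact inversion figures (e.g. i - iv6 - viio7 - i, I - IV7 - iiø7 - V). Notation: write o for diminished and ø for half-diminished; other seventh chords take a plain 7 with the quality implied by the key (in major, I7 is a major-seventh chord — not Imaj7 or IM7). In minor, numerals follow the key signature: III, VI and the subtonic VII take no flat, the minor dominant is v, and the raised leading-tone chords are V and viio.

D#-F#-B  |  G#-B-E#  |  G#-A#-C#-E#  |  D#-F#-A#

VI6 - iio6 - v42 - i

D#-F#-B: major triad on B = scale degree 6 → VI6.
G#-B-E#: diminished triad on E# = scale degree 2 → iio6.
G#-A#-C#-E#: root A# is the dominant; minor seventh chord there is v42.
D#-F#-A# has root D#, degree 1 in D# minor, so i.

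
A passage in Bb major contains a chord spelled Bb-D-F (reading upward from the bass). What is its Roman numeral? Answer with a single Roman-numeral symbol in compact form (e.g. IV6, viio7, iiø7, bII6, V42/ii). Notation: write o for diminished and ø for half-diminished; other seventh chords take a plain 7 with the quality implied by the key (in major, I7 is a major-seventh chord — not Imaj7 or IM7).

Stacked in thirds the chord is Bb-D-F: a major triad on Bb.
Bb is scale degree 1 in Bb major, and a major triad on that degree is written I.

I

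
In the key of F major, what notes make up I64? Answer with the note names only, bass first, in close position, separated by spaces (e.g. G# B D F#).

C F A

The numeral's case and figure indicate a major triad. In F major its root, the tonic, is F.
Stacking thirds from F gives F-A-C.
The figured bass 64 indicates second inversion, placing the fifth (C) in the bass: C-F-A.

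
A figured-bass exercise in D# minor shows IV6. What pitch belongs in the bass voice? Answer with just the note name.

IV in D# minor has root G#; the chord is G#-B#-D#.
The figure 6 means first inversion — the third is in the bass.

B#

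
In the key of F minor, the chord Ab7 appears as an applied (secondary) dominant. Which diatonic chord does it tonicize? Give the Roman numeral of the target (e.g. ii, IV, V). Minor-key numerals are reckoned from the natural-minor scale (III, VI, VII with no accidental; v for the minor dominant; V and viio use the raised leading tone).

The chord is a dominant seventh chord on Ab.
A dominant resolves down a perfect fifth: Ab → Db. In F minor, Db is scale degree 6, i.e. VI.

VI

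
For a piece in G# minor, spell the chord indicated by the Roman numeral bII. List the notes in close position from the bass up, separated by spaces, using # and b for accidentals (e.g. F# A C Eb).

A C# E

bII is the Neapolitan chord — a major triad on the lowered second degree. In G# minor that root is A.
So the chord is A-C#-E.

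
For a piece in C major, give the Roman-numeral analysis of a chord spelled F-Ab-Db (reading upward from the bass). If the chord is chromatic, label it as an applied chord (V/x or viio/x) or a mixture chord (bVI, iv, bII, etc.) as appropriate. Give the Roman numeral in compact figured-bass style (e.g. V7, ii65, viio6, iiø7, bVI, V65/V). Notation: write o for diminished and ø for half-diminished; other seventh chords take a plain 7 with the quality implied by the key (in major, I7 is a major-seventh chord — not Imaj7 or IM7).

The pitches Db-F-Ab form a major triad rooted on Db.
Db is the lowered second degree of C major (diatonic 2 would be D). This is the Neapolitan sixth — a major triad on the lowered second degree, here in its customary first inversion.
With F in the bass the chord is in first inversion, so the figured bass is 6.

bII6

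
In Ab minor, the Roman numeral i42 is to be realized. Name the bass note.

Gb

i in Ab minor has root Ab; the chord is Ab-Cb-Eb-Gb.
The figure 42 means third inversion — the seventh is in the bass.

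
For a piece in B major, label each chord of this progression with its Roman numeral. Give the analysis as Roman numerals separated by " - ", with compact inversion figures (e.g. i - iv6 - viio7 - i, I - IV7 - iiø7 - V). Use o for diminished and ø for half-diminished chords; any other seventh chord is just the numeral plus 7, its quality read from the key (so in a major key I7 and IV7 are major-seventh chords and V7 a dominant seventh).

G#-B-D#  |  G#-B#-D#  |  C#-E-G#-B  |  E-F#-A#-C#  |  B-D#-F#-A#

G#-B-D#: minor triad on G# = scale degree 6 → vi.
G#-B#-D# is the secondary dominant of ii (major triad on G#): V/ii.
C#-E-G#-B has root C#, degree 2 in B major, so ii7.
E-F#-A#-C#: dominant seventh chord on F# = scale degree 5 → V42.
B-D#-F#-A#: root B is the tonic; major seventh chord there is I7.

vi - V/ii - ii7 - V42 - I7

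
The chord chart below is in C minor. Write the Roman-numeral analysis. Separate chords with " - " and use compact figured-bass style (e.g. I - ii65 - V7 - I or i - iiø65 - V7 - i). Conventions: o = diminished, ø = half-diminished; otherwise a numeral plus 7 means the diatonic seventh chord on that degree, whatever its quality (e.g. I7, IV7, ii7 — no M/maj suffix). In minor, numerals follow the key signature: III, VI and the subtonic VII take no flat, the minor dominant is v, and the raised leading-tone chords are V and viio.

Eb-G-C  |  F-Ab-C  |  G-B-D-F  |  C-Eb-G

i6 - iv - V7 - i

Eb-G-C: minor triad on C = scale degree 1 → i6.
F-Ab-C: root F is the subdominant; minor triad there is iv.
G-B-D-F has root G, degree 5 in C minor, so V7.
C-Eb-G: minor triad on C = scale degree 1 → i.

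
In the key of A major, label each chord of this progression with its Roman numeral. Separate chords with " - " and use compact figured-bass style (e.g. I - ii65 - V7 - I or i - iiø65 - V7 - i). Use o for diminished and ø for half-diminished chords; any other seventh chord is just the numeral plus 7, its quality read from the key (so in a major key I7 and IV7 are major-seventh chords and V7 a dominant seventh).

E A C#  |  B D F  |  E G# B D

I64 - iio - V7

E-A-C#: major triad on A = scale degree 1 → I64.
B-D-F: B with this quality isn't in the key; it's iio, borrowed from the parallel minor.
E-G#-B-D: dominant seventh chord on E = scale degree 5 → V7.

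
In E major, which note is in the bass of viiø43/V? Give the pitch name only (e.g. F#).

The applied chord viiø43/V is rooted on A#: A#-C#-E-G#.
The figure 43 means second inversion — the fifth is in the bass.

E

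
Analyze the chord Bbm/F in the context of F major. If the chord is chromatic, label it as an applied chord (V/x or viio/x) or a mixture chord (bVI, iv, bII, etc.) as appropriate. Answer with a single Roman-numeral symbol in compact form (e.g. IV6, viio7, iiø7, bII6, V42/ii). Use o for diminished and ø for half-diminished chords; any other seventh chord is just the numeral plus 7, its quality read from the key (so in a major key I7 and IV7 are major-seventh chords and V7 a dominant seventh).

Stacked in thirds the chord is Bb-Db-F: a minor triad on Bb.
Bb is the fourth degree of F major. This is the minor subdominant, borrowed from the parallel minor.
With F in the bass the chord is in second inversion, so the figured bass is 64.

iv64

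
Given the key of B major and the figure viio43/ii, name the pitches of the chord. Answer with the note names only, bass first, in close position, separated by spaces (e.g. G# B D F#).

viio43/ii is a secondary leading-tone chord. The target ii is C# in B major; the applied chord is rooted a semitone below, on B#.
Building a fully diminished seventh chord on B# gives B#-D#-F#-A.
The figured bass 43 indicates second inversion, placing the fifth (F#) in the bass: F#-A-B#-D#.

F# A B# D#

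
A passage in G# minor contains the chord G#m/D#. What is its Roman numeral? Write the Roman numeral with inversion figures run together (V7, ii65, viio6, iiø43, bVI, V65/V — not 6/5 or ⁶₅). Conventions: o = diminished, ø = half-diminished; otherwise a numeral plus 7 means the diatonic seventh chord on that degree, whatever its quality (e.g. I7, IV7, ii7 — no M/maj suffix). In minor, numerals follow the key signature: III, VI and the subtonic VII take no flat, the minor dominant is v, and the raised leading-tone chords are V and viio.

i64

The pitches G#-B-D# form a minor triad rooted on G#.
In G# minor, G# is the tonic; the diatonic minor triad there is i.
With D# in the bass the chord is in second inversion, so the figured bass is 64.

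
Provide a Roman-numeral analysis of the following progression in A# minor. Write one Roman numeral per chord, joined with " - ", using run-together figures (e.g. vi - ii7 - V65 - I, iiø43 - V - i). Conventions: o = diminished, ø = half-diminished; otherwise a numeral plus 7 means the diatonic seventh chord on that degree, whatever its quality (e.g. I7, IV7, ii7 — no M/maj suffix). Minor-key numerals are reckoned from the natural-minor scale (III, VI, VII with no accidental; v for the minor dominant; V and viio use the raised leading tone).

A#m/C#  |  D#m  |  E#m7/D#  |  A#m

A#m/C#: root A# is the tonic; minor triad there is i6.
D#m has root D#, degree 4 in A# minor, so iv.
E#m7/D# has root E#, degree 5 in A# minor, so v42.
A#m: root A# is the tonic; minor triad there is i.

i6 - iv - v42 - i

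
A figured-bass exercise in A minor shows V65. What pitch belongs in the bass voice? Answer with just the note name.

V in A minor has root E; the chord is E-G#-B-D.
The figure 65 means first inversion — the third is in the bass.

G#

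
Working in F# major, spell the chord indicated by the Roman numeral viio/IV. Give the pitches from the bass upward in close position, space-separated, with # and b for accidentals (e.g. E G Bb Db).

The slash marks an applied leading-tone chord: viio of IV. In F# major, IV is B, so the leading tone to it is A#, a half step below.
Building a diminished triad on A# gives A#-C#-E.

A# C# E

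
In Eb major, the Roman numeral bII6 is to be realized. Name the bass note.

Ab

bII in Eb major has root Fb; the chord is Fb-Ab-Cb.
The figure 6 means first inversion — the third is in the bass.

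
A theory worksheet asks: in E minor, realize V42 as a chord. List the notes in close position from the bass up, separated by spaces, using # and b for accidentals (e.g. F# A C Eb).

In E minor, the fifth degree is B. The dominant is major (leading tone raised), so V is a dominant seventh chord.
That chord is spelled B-D#-F#-A.
With the 42 figure the chord is in third inversion; from the bass A upward in close position it reads A-B-D#-F#.

A B D# F#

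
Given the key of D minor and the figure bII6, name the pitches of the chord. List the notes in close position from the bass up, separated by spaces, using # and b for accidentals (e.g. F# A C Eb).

G Bb Eb

bII6 is the Neapolitan sixth — a major triad on the lowered second degree, here in its customary first inversion. In D minor that root is Eb.
So the chord is Eb-G-Bb, a major triad.
The figured bass 6 indicates first inversion, placing the third (G) in the bass: G-Bb-Eb.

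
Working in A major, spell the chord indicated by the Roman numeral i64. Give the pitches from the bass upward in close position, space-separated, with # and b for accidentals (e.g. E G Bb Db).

Scale degree 1 in A major is A; here the chord built on it is altered to a minor triad. i64 is the minor tonic, borrowed from the parallel minor.
So the chord is A-C-E, a minor triad.
With the 64 figure the chord is in second inversion; from the bass E upward in close position it reads E-A-C.

E A C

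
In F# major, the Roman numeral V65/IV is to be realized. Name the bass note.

The applied chord V65/IV is rooted on F#: F#-A#-C#-E.
The figure 65 means first inversion — the third is in the bass.

A#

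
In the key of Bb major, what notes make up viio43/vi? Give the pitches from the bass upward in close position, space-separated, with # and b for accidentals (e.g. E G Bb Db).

The slash marks an applied leading-tone chord: viio of vi. In Bb major, vi is G, so the leading tone to it is F#, a half step below.
Building a fully diminished seventh chord on F# gives F#-A-C-Eb.
The figured bass 43 indicates second inversion, placing the fifth (C) in the bass: C-Eb-F#-A.

C Eb F# A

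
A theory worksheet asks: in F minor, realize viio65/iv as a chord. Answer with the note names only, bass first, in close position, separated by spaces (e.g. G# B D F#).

viio65/iv is a secondary leading-tone chord. The target iv is Bb in F minor; the applied chord is rooted a semitone below, on A.
Building a fully diminished seventh chord on A gives A-C-Eb-Gb.
The figured bass 65 indicates first inversion, placing the third (C) in the bass: C-Eb-Gb-A.

C Eb Gb A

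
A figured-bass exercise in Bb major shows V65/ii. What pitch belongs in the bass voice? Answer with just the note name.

B

The applied chord V65/ii is rooted on G: G-B-D-F.
The figure 65 means first inversion — the third is in the bass.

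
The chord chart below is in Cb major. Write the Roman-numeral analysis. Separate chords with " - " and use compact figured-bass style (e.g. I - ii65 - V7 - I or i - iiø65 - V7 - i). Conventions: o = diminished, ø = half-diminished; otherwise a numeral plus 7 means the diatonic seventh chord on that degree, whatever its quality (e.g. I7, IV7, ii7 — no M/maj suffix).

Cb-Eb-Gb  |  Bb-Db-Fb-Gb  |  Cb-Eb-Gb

I - V65 - I

Cb-Eb-Gb: major triad on Cb = scale degree 1 → I.
Bb-Db-Fb-Gb has root Gb, degree 5 in Cb major, so V65.
Cb-Eb-Gb: root Cb is the tonic; major triad there is I.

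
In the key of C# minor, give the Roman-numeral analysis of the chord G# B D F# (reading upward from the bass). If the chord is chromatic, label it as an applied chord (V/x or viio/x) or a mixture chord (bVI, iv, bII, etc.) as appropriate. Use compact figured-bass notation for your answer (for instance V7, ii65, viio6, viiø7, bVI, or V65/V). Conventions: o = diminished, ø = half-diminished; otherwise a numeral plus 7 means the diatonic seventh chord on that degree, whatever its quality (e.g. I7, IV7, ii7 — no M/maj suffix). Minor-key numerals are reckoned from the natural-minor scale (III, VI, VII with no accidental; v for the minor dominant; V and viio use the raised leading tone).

viiø7/VI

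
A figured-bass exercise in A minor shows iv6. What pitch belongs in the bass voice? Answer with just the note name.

F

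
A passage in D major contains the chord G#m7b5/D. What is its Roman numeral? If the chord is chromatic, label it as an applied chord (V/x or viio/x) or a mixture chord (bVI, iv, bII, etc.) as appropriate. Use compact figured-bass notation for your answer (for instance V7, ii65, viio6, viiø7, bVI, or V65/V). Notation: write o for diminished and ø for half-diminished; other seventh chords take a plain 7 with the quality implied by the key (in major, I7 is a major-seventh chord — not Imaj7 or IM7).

viiø43/V

The pitches G#-B-D-F# form a half-diminished seventh chord rooted on G#.
G# sits a half step below A (V in D major); a diminished chord there is the applied leading-tone chord of V.
With D in the bass the chord is in second inversion, so the figured bass is 43.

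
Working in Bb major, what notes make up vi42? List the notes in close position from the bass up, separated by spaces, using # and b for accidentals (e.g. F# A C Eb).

F G Bb D

The numeral's case and figure indicate a minor seventh chord. In Bb major its root, the sixth degree, is G.
That chord is spelled G-Bb-D-F.
With the 42 figure the chord is in third inversion; from the bass F upward in close position it reads F-G-Bb-D.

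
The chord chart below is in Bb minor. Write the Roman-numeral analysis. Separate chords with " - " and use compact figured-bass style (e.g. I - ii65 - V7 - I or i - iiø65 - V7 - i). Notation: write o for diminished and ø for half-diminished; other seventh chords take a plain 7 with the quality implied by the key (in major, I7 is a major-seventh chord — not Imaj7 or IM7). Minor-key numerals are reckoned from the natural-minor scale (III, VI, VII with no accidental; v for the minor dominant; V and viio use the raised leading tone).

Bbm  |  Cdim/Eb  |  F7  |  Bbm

i - iio6 - V7 - i

Bbm: root Bb is the tonic; minor triad there is i.
Cdim/Eb has root C, degree 2 in Bb minor, so iio6.
F7: dominant seventh chord on F = scale degree 5 → V7.
Bbm: minor triad on Bb = scale degree 1 → i.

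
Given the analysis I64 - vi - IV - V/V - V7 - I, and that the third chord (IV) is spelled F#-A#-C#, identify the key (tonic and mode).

C# major

The anchor chord is a major triad on F#, labeled IV.
Counting down 3 scale steps from F# places the tonic on C#; a major triad on degree 4 is diatonic only in major.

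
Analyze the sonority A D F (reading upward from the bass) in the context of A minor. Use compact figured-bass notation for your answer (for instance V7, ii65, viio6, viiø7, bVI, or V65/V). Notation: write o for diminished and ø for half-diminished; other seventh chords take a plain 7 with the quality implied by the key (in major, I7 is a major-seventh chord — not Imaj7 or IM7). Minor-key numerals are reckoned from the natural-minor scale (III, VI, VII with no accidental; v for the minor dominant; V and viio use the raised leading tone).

The pitches D-F-A form a minor triad rooted on D.
In A minor, D is the subdominant; the diatonic minor triad there is iv.
With A in the bass the chord is in second inversion, so the figured bass is 64.

iv64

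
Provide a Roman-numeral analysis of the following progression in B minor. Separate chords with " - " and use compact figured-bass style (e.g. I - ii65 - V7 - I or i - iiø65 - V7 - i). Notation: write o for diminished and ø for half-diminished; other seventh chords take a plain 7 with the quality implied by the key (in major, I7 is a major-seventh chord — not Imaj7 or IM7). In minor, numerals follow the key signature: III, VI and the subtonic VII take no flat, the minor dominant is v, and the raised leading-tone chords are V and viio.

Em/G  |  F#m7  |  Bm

iv6 - v7 - i

Em/G: minor triad on E = scale degree 4 → iv6.
F#m7: minor seventh chord on F# = scale degree 5 → v7.
Bm: root B is the tonic; minor triad there is i.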